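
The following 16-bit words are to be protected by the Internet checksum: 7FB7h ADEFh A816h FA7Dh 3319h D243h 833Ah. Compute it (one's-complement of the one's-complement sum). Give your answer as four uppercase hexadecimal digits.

A72C

One's-complement addition (fold any carry out of bit 15 back into bit 0):
  0x7FB7 + 0xADEF = 0x12DA6 → wrap carry → 0x2DA7
  0x2DA7 + 0xA816 = 0x0D5BD
  0xD5BD + 0xFA7D = 0x1D03A → wrap carry → 0xD03B
  0xD03B + 0x3319 = 0x10354 → wrap carry → 0x0355
  0x0355 + 0xD243 = 0x0D598
  0xD598 + 0x833A = 0x158D2 → wrap carry → 0x58D3
One's-complement sum = 0x58D3.
Checksum = ~0x58D3 & 0xFFFF = 0xA72C.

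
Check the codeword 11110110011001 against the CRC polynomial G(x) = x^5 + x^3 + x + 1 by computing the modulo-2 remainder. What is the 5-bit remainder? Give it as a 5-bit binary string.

01011

Modulo-2 division of 11110110011001 by 101011:
  pos 0: 111101 XOR 101011 = 010110
  pos 1: 101101 XOR 101011 = 000110
  pos 4: 110001 XOR 101011 = 011010
  pos 5: 110101 XOR 101011 = 011110
  pos 6: 111100 XOR 101011 = 010111
  pos 7: 101110 XOR 101011 = 000101
Remainder = 01011 (nonzero — an error is detected).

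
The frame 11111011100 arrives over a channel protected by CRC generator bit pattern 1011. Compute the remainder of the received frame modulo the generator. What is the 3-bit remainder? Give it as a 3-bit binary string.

000

Modulo-2 division of 11111011100 by 1011:
  pos 0: 1111 XOR 1011 = 0100
  pos 1: 1001 XOR 1011 = 0010
  pos 3: 1001 XOR 1011 = 0010
  pos 5: 1011 XOR 1011 = 0000
Remainder = 000 (zero — the frame passes the CRC check).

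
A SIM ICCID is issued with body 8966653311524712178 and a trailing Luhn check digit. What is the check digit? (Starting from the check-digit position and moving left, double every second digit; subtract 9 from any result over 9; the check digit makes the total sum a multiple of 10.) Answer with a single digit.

7

Partial digits right→left: 8 7 1 2 1 7 4 2 5 1 1 3 3 5 6 6 6 9 8
Double every second digit counting from the check-digit position (so the 1st, 3rd, 5th, ... of the partial from the right).
  doubled (with −9 where >9): 7 2 2 8 1 2 6 3 3 7 → sum 41
  kept as-is: 7 2 7 2 1 3 5 6 9 → sum 42
Total = 41 + 42 = 83.
Check digit = (10 − (83 mod 10)) mod 10 = 7.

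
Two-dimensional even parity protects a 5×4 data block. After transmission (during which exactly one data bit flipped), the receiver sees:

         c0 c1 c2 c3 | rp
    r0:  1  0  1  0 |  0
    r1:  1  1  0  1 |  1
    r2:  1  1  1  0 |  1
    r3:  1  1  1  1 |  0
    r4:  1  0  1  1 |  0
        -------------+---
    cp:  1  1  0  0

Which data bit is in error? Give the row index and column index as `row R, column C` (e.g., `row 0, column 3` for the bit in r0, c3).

Recompute each row's even parity and compare to rp:
  r0: data parity 0, sent rp 0 → ok
  r1: data parity 1, sent rp 1 → ok
  r2: data parity 1, sent rp 1 → ok
  r3: data parity 0, sent rp 0 → ok
  r4: data parity 1, sent rp 0 → mismatch
Recompute each column's even parity and compare to cp:
  c0: data parity 1, sent cp 1 → ok
  c1: data parity 1, sent cp 1 → ok
  c2: data parity 0, sent cp 0 → ok
  c3: data parity 1, sent cp 0 → mismatch
Exactly one row (r4) and one column (c3) fail → the flipped bit is at their intersection.

row 4, column 3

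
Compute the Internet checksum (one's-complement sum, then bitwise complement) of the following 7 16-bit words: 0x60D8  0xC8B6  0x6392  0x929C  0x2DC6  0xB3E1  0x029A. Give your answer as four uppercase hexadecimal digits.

One's-complement addition (fold any carry out of bit 15 back into bit 0):
  0x60D8 + 0xC8B6 = 0x1298E → wrap carry → 0x298F
  0x298F + 0x6392 = 0x08D21
  0x8D21 + 0x929C = 0x11FBD → wrap carry → 0x1FBE
  0x1FBE + 0x2DC6 = 0x04D84
  0x4D84 + 0xB3E1 = 0x10165 → wrap carry → 0x0166
  0x0166 + 0x029A = 0x00400
One's-complement sum = 0x0400.
Checksum = ~0x0400 & 0xFFFF = 0xFBFF.

FBFF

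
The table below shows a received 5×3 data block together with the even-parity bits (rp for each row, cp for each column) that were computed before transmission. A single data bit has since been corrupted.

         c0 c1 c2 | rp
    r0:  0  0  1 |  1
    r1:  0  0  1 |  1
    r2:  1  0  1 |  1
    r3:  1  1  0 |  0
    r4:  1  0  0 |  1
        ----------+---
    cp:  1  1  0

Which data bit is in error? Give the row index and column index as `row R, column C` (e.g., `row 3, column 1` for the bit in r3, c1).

row 2, column 2

Recompute each row's even parity and compare to rp:
  r0: data parity 1, sent rp 1 → ok
  r1: data parity 1, sent rp 1 → ok
  r2: data parity 0, sent rp 1 → mismatch
  r3: data parity 0, sent rp 0 → ok
  r4: data parity 1, sent rp 1 → ok
Recompute each column's even parity and compare to cp:
  c0: data parity 1, sent cp 1 → ok
  c1: data parity 1, sent cp 1 → ok
  c2: data parity 1, sent cp 0 → mismatch
Exactly one row (r2) and one column (c2) fail → the flipped bit is at their intersection.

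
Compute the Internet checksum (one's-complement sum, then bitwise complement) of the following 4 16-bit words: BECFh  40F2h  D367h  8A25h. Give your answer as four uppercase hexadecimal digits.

One's-complement addition (fold any carry out of bit 15 back into bit 0):
  0xBECF + 0x40F2 = 0x0FFC1
  0xFFC1 + 0xD367 = 0x1D328 → wrap carry → 0xD329
  0xD329 + 0x8A25 = 0x15D4E → wrap carry → 0x5D4F
One's-complement sum = 0x5D4F.
Checksum = ~0x5D4F & 0xFFFF = 0xA2B0.

A2B0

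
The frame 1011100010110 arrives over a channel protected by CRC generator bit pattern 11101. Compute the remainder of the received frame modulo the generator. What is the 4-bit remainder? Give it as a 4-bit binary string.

Modulo-2 division of 1011100010110 by 11101:
  pos 0: 10111 XOR 11101 = 01010
  pos 1: 10100 XOR 11101 = 01001
  pos 2: 10010 XOR 11101 = 01111
  pos 3: 11110 XOR 11101 = 00011
  pos 6: 11101 XOR 11101 = 00000
Remainder = 0010 (nonzero — an error is detected).

0010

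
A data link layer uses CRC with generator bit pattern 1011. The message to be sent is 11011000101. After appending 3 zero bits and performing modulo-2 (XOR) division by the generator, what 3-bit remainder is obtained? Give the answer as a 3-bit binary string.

001

Append 3 zeros: 11011000101000. Divide by 1011 (XOR where the leading bit is 1):
  pos 0: 1101 XOR 1011 = 0110
  pos 1: 1101 XOR 1011 = 0110
  pos 2: 1100 XOR 1011 = 0111
  pos 3: 1110 XOR 1011 = 0101
  pos 4: 1010 XOR 1011 = 0001
  pos 7: 1101 XOR 1011 = 0110
  pos 8: 1100 XOR 1011 = 0111
  pos 9: 1110 XOR 1011 = 0101
  pos 10: 1010 XOR 1011 = 0001
Remainder (last 3 bits) = 001. This is the CRC / FCS.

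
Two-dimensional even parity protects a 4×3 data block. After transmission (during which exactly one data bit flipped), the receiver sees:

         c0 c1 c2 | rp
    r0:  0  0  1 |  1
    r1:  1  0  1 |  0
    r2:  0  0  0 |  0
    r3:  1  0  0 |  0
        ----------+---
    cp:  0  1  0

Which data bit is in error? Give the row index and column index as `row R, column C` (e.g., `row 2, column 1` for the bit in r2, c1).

row 3, column 1

Recompute each row's even parity and compare to rp:
  r0: data parity 1, sent rp 1 → ok
  r1: data parity 0, sent rp 0 → ok
  r2: data parity 0, sent rp 0 → ok
  r3: data parity 1, sent rp 0 → mismatch
Recompute each column's even parity and compare to cp:
  c0: data parity 0, sent cp 0 → ok
  c1: data parity 0, sent cp 1 → mismatch
  c2: data parity 0, sent cp 0 → ok
Exactly one row (r3) and one column (c1) fail → the flipped bit is at their intersection.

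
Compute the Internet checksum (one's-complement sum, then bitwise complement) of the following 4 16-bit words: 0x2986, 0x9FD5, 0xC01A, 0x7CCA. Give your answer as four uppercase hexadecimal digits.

One's-complement addition (fold any carry out of bit 15 back into bit 0):
  0x2986 + 0x9FD5 = 0x0C95B
  0xC95B + 0xC01A = 0x18975 → wrap carry → 0x8976
  0x8976 + 0x7CCA = 0x10640 → wrap carry → 0x0641
One's-complement sum = 0x0641.
Checksum = ~0x0641 & 0xFFFF = 0xF9BE.

F9BE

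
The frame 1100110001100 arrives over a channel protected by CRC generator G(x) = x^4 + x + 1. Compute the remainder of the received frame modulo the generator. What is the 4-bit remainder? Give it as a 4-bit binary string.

0011

Modulo-2 division of 1100110001100 by 10011:
  pos 0: 11001 XOR 10011 = 01010
  pos 1: 10101 XOR 10011 = 00110
  pos 3: 11000 XOR 10011 = 01011
  pos 4: 10110 XOR 10011 = 00101
  pos 6: 10111 XOR 10011 = 00100
  pos 8: 10000 XOR 10011 = 00011
Remainder = 0011 (nonzero — an error is detected).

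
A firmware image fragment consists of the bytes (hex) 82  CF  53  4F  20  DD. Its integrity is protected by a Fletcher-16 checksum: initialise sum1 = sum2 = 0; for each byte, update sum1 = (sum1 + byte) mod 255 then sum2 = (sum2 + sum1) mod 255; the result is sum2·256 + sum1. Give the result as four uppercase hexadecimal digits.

77F2

Running sums (mod 255):
  after byte 0 (82): sum1=130, sum2=130
  after byte 1 (CF): sum1=82, sum2=212
  after byte 2 (53): sum1=165, sum2=122
  after byte 3 (4F): sum1=244, sum2=111
  after byte 4 (20): sum1=21, sum2=132
  after byte 5 (DD): sum1=242, sum2=119
Checksum = sum2·256 + sum1 = 119·256 + 242 = 30706 = 0x77F2.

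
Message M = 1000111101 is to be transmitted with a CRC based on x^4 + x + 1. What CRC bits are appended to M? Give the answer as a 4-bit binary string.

Append 4 zeros: 10001111010000. Divide by 10011 (XOR where the leading bit is 1):
  pos 0: 10001 XOR 10011 = 00010
  pos 3: 10111 XOR 10011 = 00100
  pos 5: 10001 XOR 10011 = 00010
  pos 8: 10000 XOR 10011 = 00011
Remainder (last 4 bits) = 0110. This is the CRC / FCS.

0110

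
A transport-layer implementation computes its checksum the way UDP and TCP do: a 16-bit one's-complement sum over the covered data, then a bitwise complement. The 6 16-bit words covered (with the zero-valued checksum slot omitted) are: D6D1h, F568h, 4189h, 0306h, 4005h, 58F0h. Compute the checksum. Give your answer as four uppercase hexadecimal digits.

One's-complement addition (fold any carry out of bit 15 back into bit 0):
  0xD6D1 + 0xF568 = 0x1CC39 → wrap carry → 0xCC3A
  0xCC3A + 0x4189 = 0x10DC3 → wrap carry → 0x0DC4
  0x0DC4 + 0x0306 = 0x010CA
  0x10CA + 0x4005 = 0x050CF
  0x50CF + 0x58F0 = 0x0A9BF
One's-complement sum = 0xA9BF.
Checksum = ~0xA9BF & 0xFFFF = 0x5640.

5640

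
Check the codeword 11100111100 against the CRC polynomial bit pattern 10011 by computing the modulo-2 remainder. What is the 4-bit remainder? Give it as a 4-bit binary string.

0001

Modulo-2 division of 11100111100 by 10011:
  pos 0: 11100 XOR 10011 = 01111
  pos 1: 11111 XOR 10011 = 01100
  pos 2: 11001 XOR 10011 = 01010
  pos 3: 10101 XOR 10011 = 00110
  pos 5: 11010 XOR 10011 = 01001
  pos 6: 10010 XOR 10011 = 00001
Remainder = 0001 (nonzero — an error is detected).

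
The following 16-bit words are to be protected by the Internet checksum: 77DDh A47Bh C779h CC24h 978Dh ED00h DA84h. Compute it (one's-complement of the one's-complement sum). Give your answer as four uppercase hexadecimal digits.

One's-complement addition (fold any carry out of bit 15 back into bit 0):
  0x77DD + 0xA47B = 0x11C58 → wrap carry → 0x1C59
  0x1C59 + 0xC779 = 0x0E3D2
  0xE3D2 + 0xCC24 = 0x1AFF6 → wrap carry → 0xAFF7
  0xAFF7 + 0x978D = 0x14784 → wrap carry → 0x4785
  0x4785 + 0xED00 = 0x13485 → wrap carry → 0x3486
  0x3486 + 0xDA84 = 0x10F0A → wrap carry → 0x0F0B
One's-complement sum = 0x0F0B.
Checksum = ~0x0F0B & 0xFFFF = 0xF0F4.

F0F4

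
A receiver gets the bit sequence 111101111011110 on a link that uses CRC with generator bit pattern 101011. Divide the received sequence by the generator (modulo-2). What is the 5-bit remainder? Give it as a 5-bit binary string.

00000

Modulo-2 division of 111101111011110 by 101011:
  pos 0: 111101 XOR 101011 = 010110
  pos 1: 101101 XOR 101011 = 000110
  pos 4: 110110 XOR 101011 = 011101
  pos 5: 111011 XOR 101011 = 010000
  pos 6: 100001 XOR 101011 = 001010
  pos 8: 101011 XOR 101011 = 000000
Remainder = 00000 (zero — the frame passes the CRC check).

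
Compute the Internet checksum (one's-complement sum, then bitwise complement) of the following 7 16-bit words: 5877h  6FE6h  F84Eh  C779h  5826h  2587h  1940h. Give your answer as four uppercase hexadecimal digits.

One's-complement addition (fold any carry out of bit 15 back into bit 0):
  0x5877 + 0x6FE6 = 0x0C85D
  0xC85D + 0xF84E = 0x1C0AB → wrap carry → 0xC0AC
  0xC0AC + 0xC779 = 0x18825 → wrap carry → 0x8826
  0x8826 + 0x5826 = 0x0E04C
  0xE04C + 0x2587 = 0x105D3 → wrap carry → 0x05D4
  0x05D4 + 0x1940 = 0x01F14
One's-complement sum = 0x1F14.
Checksum = ~0x1F14 & 0xFFFF = 0xE0EB.

E0EB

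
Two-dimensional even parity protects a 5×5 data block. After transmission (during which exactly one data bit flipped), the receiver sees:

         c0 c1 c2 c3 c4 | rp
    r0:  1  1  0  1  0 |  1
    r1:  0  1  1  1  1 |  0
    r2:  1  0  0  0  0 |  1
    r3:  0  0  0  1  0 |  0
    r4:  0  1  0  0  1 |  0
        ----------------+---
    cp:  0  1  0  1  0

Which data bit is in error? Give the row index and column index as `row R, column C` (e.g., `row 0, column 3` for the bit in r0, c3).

row 3, column 2

Recompute each row's even parity and compare to rp:
  r0: data parity 1, sent rp 1 → ok
  r1: data parity 0, sent rp 0 → ok
  r2: data parity 1, sent rp 1 → ok
  r3: data parity 1, sent rp 0 → mismatch
  r4: data parity 0, sent rp 0 → ok
Recompute each column's even parity and compare to cp:
  c0: data parity 0, sent cp 0 → ok
  c1: data parity 1, sent cp 1 → ok
  c2: data parity 1, sent cp 0 → mismatch
  c3: data parity 1, sent cp 1 → ok
  c4: data parity 0, sent cp 0 → ok
Exactly one row (r3) and one column (c2) fail → the flipped bit is at their intersection.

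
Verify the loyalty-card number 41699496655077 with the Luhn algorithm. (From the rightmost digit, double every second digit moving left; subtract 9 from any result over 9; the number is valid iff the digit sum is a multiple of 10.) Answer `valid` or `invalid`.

From the right, keep odd positions and double even positions (subtract 9 from any doubled value over 9):
  doubled (positions 2,4,...): 5 1 3 9 9 3 8 → sum 38
  kept (positions 1,3,...): 7 0 5 6 4 9 1 → sum 32
Total = 70.
70 mod 10 = 0, so the number is valid.

valid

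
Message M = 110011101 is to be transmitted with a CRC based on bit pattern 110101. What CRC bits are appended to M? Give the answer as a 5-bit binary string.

Append 5 zeros: 11001110100000. Divide by 110101 (XOR where the leading bit is 1):
  pos 0: 110011 XOR 110101 = 000110
  pos 3: 110101 XOR 110101 = 000000
Remainder (last 5 bits) = 00000. This is the CRC / FCS.

00000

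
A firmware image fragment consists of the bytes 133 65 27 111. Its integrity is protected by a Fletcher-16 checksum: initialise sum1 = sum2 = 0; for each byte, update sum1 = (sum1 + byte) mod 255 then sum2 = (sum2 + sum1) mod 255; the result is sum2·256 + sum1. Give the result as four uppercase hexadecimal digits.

7F51

Running sums (mod 255):
  after byte 0 (133): sum1=133, sum2=133
  after byte 1 (65): sum1=198, sum2=76
  after byte 2 (27): sum1=225, sum2=46
  after byte 3 (111): sum1=81, sum2=127
Checksum = sum2·256 + sum1 = 127·256 + 81 = 32593 = 0x7F51.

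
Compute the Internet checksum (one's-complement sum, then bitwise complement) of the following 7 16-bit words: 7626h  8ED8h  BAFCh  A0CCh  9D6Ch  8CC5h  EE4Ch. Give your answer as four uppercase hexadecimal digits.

One's-complement addition (fold any carry out of bit 15 back into bit 0):
  0x7626 + 0x8ED8 = 0x104FE → wrap carry → 0x04FF
  0x04FF + 0xBAFC = 0x0BFFB
  0xBFFB + 0xA0CC = 0x160C7 → wrap carry → 0x60C8
  0x60C8 + 0x9D6C = 0x0FE34
  0xFE34 + 0x8CC5 = 0x18AF9 → wrap carry → 0x8AFA
  0x8AFA + 0xEE4C = 0x17946 → wrap carry → 0x7947
One's-complement sum = 0x7947.
Checksum = ~0x7947 & 0xFFFF = 0x86B8.

86B8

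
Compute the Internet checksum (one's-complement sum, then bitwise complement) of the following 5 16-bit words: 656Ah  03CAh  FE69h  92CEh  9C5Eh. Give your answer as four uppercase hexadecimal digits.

6934

One's-complement addition (fold any carry out of bit 15 back into bit 0):
  0x656A + 0x03CA = 0x06934
  0x6934 + 0xFE69 = 0x1679D → wrap carry → 0x679E
  0x679E + 0x92CE = 0x0FA6C
  0xFA6C + 0x9C5E = 0x196CA → wrap carry → 0x96CB
One's-complement sum = 0x96CB.
Checksum = ~0x96CB & 0xFFFF = 0x6934.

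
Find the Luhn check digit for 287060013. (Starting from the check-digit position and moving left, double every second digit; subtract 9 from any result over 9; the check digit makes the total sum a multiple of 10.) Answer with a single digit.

Partial digits right→left: 3 1 0 0 6 0 7 8 2
Double every second digit counting from the check-digit position (so the 1st, 3rd, 5th, ... of the partial from the right).
  doubled (with −9 where >9): 6 0 3 5 4 → sum 18
  kept as-is: 1 0 0 8 → sum 9
Total = 18 + 9 = 27.
Check digit = (10 − (27 mod 10)) mod 10 = 3.

3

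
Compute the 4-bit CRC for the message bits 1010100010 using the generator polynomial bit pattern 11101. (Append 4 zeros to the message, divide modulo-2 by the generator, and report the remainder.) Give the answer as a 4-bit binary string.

0000

Append 4 zeros: 10101000100000. Divide by 11101 (XOR where the leading bit is 1):
  pos 0: 10101 XOR 11101 = 01000
  pos 1: 10000 XOR 11101 = 01101
  pos 2: 11010 XOR 11101 = 00111
  pos 4: 11101 XOR 11101 = 00000
Remainder (last 4 bits) = 0000. This is the CRC / FCS.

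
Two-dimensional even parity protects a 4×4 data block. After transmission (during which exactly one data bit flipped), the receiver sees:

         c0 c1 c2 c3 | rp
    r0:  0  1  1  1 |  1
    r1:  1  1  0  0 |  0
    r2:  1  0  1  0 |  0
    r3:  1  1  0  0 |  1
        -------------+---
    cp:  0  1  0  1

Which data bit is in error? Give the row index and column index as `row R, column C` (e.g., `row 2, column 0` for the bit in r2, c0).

row 3, column 0

Recompute each row's even parity and compare to rp:
  r0: data parity 1, sent rp 1 → ok
  r1: data parity 0, sent rp 0 → ok
  r2: data parity 0, sent rp 0 → ok
  r3: data parity 0, sent rp 1 → mismatch
Recompute each column's even parity and compare to cp:
  c0: data parity 1, sent cp 0 → mismatch
  c1: data parity 1, sent cp 1 → ok
  c2: data parity 0, sent cp 0 → ok
  c3: data parity 1, sent cp 1 → ok
Exactly one row (r3) and one column (c0) fail → the flipped bit is at their intersection.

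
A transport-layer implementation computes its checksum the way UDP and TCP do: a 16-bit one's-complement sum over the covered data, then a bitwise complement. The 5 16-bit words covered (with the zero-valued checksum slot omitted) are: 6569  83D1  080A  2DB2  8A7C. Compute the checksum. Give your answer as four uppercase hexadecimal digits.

568C

One's-complement addition (fold any carry out of bit 15 back into bit 0):
  0x6569 + 0x83D1 = 0x0E93A
  0xE93A + 0x080A = 0x0F144
  0xF144 + 0x2DB2 = 0x11EF6 → wrap carry → 0x1EF7
  0x1EF7 + 0x8A7C = 0x0A973
One's-complement sum = 0xA973.
Checksum = ~0xA973 & 0xFFFF = 0x568C.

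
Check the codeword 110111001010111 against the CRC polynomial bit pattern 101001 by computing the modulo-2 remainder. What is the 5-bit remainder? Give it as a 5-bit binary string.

Modulo-2 division of 110111001010111 by 101001:
  pos 0: 110111 XOR 101001 = 011110
  pos 1: 111100 XOR 101001 = 010101
  pos 2: 101010 XOR 101001 = 000011
  pos 6: 111010 XOR 101001 = 010011
  pos 7: 100111 XOR 101001 = 001110
  pos 9: 111011 XOR 101001 = 010010
Remainder = 10010 (nonzero — an error is detected).

10010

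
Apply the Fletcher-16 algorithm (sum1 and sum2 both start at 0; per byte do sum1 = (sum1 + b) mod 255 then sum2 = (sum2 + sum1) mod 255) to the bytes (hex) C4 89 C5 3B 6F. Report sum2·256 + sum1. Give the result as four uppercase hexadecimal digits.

35BE

Running sums (mod 255):
  after byte 0 (C4): sum1=196, sum2=196
  after byte 1 (89): sum1=78, sum2=19
  after byte 2 (C5): sum1=20, sum2=39
  after byte 3 (3B): sum1=79, sum2=118
  after byte 4 (6F): sum1=190, sum2=53
Checksum = sum2·256 + sum1 = 53·256 + 190 = 13758 = 0x35BE.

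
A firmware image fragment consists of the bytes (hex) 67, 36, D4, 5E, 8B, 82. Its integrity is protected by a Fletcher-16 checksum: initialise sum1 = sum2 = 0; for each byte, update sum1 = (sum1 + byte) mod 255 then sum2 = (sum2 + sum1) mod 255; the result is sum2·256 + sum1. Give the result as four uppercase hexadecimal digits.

83DE

Running sums (mod 255):
  after byte 0 (67): sum1=103, sum2=103
  after byte 1 (36): sum1=157, sum2=5
  after byte 2 (D4): sum1=114, sum2=119
  after byte 3 (5E): sum1=208, sum2=72
  after byte 4 (8B): sum1=92, sum2=164
  after byte 5 (82): sum1=222, sum2=131
Checksum = sum2·256 + sum1 = 131·256 + 222 = 33758 = 0x83DE.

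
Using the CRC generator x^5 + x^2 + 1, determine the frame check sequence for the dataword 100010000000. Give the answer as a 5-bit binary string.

10101

Append 5 zeros: 10001000000000000. Divide by 100101 (XOR where the leading bit is 1):
  pos 0: 100010 XOR 100101 = 000111
  pos 3: 111000 XOR 100101 = 011101
  pos 4: 111010 XOR 100101 = 011111
  pos 5: 111110 XOR 100101 = 011011
  pos 6: 110110 XOR 100101 = 010011
  pos 7: 100110 XOR 100101 = 000011
  pos 11: 110000 XOR 100101 = 010101
Remainder (last 5 bits) = 10101. This is the CRC / FCS.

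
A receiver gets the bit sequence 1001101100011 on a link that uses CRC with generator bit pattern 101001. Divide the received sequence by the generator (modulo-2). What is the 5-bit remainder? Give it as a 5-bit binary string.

00001

Modulo-2 division of 1001101100011 by 101001:
  pos 0: 100110 XOR 101001 = 001111
  pos 2: 111111 XOR 101001 = 010110
  pos 3: 101100 XOR 101001 = 000101
  pos 6: 101001 XOR 101001 = 000000
Remainder = 00001 (nonzero — an error is detected).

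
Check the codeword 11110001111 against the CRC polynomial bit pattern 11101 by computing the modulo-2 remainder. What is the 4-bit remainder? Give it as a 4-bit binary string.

0000

Modulo-2 division of 11110001111 by 11101:
  pos 0: 11110 XOR 11101 = 00011
  pos 3: 11001 XOR 11101 = 00100
  pos 5: 10011 XOR 11101 = 01110
  pos 6: 11101 XOR 11101 = 00000
Remainder = 0000 (zero — the frame passes the CRC check).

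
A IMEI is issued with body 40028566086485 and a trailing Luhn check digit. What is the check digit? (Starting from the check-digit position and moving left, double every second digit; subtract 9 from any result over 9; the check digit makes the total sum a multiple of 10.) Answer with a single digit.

4

Partial digits right→left: 5 8 4 6 8 0 6 6 5 8 2 0 0 4
Double every second digit counting from the check-digit position (so the 1st, 3rd, 5th, ... of the partial from the right).
  doubled (with −9 where >9): 1 8 7 3 1 4 0 → sum 24
  kept as-is: 8 6 0 6 8 0 4 → sum 32
Total = 24 + 32 = 56.
Check digit = (10 − (56 mod 10)) mod 10 = 4.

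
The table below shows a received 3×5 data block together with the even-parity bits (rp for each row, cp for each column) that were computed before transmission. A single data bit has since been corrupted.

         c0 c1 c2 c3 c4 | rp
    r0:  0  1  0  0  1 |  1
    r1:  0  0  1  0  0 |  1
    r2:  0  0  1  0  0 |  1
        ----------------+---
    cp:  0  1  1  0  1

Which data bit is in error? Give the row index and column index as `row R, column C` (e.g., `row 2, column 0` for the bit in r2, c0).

Recompute each row's even parity and compare to rp:
  r0: data parity 0, sent rp 1 → mismatch
  r1: data parity 1, sent rp 1 → ok
  r2: data parity 1, sent rp 1 → ok
Recompute each column's even parity and compare to cp:
  c0: data parity 0, sent cp 0 → ok
  c1: data parity 1, sent cp 1 → ok
  c2: data parity 0, sent cp 1 → mismatch
  c3: data parity 0, sent cp 0 → ok
  c4: data parity 1, sent cp 1 → ok
Exactly one row (r0) and one column (c2) fail → the flipped bit is at their intersection.

row 0, column 2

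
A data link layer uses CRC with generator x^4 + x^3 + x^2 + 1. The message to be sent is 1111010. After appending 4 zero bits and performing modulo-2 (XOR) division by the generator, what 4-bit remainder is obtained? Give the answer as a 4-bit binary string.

1000

Append 4 zeros: 11110100000. Divide by 11101 (XOR where the leading bit is 1):
  pos 0: 11110 XOR 11101 = 00011
  pos 3: 11100 XOR 11101 = 00001
Remainder (last 4 bits) = 1000. This is the CRC / FCS.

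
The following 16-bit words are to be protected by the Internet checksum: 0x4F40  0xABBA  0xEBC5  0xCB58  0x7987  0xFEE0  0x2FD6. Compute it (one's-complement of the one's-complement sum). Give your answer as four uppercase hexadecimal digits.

One's-complement addition (fold any carry out of bit 15 back into bit 0):
  0x4F40 + 0xABBA = 0x0FAFA
  0xFAFA + 0xEBC5 = 0x1E6BF → wrap carry → 0xE6C0
  0xE6C0 + 0xCB58 = 0x1B218 → wrap carry → 0xB219
  0xB219 + 0x7987 = 0x12BA0 → wrap carry → 0x2BA1
  0x2BA1 + 0xFEE0 = 0x12A81 → wrap carry → 0x2A82
  0x2A82 + 0x2FD6 = 0x05A58
One's-complement sum = 0x5A58.
Checksum = ~0x5A58 & 0xFFFF = 0xA5A7.

A5A7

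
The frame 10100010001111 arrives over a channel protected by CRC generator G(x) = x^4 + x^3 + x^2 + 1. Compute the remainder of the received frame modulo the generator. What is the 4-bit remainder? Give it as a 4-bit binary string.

1101

Modulo-2 division of 10100010001111 by 11101:
  pos 0: 10100 XOR 11101 = 01001
  pos 1: 10010 XOR 11101 = 01111
  pos 2: 11111 XOR 11101 = 00010
  pos 5: 10000 XOR 11101 = 01101
  pos 6: 11011 XOR 11101 = 00110
  pos 8: 11011 XOR 11101 = 00110
Remainder = 1101 (nonzero — an error is detected).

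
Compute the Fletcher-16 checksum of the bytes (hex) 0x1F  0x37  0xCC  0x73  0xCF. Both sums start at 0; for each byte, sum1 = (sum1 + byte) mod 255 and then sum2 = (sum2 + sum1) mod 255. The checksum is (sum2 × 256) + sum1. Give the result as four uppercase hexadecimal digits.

Running sums (mod 255):
  after byte 0 (0x1F): sum1=31, sum2=31
  after byte 1 (0x37): sum1=86, sum2=117
  after byte 2 (0xCC): sum1=35, sum2=152
  after byte 3 (0x73): sum1=150, sum2=47
  after byte 4 (0xCF): sum1=102, sum2=149
Checksum = sum2·256 + sum1 = 149·256 + 102 = 38246 = 0x9566.

9566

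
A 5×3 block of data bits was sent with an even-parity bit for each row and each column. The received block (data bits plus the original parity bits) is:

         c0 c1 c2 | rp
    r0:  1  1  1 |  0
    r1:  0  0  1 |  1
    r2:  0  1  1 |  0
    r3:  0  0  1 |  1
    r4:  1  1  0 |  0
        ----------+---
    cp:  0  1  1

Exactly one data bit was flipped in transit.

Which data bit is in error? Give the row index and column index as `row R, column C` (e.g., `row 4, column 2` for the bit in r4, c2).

row 0, column 2

Recompute each row's even parity and compare to rp:
  r0: data parity 1, sent rp 0 → mismatch
  r1: data parity 1, sent rp 1 → ok
  r2: data parity 0, sent rp 0 → ok
  r3: data parity 1, sent rp 1 → ok
  r4: data parity 0, sent rp 0 → ok
Recompute each column's even parity and compare to cp:
  c0: data parity 0, sent cp 0 → ok
  c1: data parity 1, sent cp 1 → ok
  c2: data parity 0, sent cp 1 → mismatch
Exactly one row (r0) and one column (c2) fail → the flipped bit is at their intersection.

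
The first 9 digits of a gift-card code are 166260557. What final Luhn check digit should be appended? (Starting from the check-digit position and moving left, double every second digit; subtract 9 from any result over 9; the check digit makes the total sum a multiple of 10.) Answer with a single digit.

3

Partial digits right→left: 7 5 5 0 6 2 6 6 1
Double every second digit counting from the check-digit position (so the 1st, 3rd, 5th, ... of the partial from the right).
  doubled (with −9 where >9): 5 1 3 3 2 → sum 14
  kept as-is: 5 0 2 6 → sum 13
Total = 14 + 13 = 27.
Check digit = (10 − (27 mod 10)) mod 10 = 3.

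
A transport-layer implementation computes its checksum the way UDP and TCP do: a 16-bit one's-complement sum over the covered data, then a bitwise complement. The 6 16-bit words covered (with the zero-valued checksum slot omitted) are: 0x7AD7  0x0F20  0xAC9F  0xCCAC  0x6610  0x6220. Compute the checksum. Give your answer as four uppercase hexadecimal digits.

One's-complement addition (fold any carry out of bit 15 back into bit 0):
  0x7AD7 + 0x0F20 = 0x089F7
  0x89F7 + 0xAC9F = 0x13696 → wrap carry → 0x3697
  0x3697 + 0xCCAC = 0x10343 → wrap carry → 0x0344
  0x0344 + 0x6610 = 0x06954
  0x6954 + 0x6220 = 0x0CB74
One's-complement sum = 0xCB74.
Checksum = ~0xCB74 & 0xFFFF = 0x348B.

348B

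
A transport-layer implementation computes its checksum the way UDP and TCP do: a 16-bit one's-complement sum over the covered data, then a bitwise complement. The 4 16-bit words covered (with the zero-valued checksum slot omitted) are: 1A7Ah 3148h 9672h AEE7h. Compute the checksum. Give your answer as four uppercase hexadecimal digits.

6EE3

One's-complement addition (fold any carry out of bit 15 back into bit 0):
  0x1A7A + 0x3148 = 0x04BC2
  0x4BC2 + 0x9672 = 0x0E234
  0xE234 + 0xAEE7 = 0x1911B → wrap carry → 0x911C
One's-complement sum = 0x911C.
Checksum = ~0x911C & 0xFFFF = 0x6EE3.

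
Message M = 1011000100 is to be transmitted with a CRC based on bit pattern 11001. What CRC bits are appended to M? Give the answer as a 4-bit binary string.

Append 4 zeros: 10110001000000. Divide by 11001 (XOR where the leading bit is 1):
  pos 0: 10110 XOR 11001 = 01111
  pos 1: 11110 XOR 11001 = 00111
  pos 3: 11101 XOR 11001 = 00100
  pos 5: 10000 XOR 11001 = 01001
  pos 6: 10010 XOR 11001 = 01011
  pos 7: 10110 XOR 11001 = 01111
  pos 8: 11110 XOR 11001 = 00111
Remainder (last 4 bits) = 1110. This is the CRC / FCS.

1110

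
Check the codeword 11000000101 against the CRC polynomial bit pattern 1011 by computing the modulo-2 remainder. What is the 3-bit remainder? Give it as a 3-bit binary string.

010

Modulo-2 division of 11000000101 by 1011:
  pos 0: 1100 XOR 1011 = 0111
  pos 1: 1110 XOR 1011 = 0101
  pos 2: 1010 XOR 1011 = 0001
  pos 5: 1001 XOR 1011 = 0010
  pos 7: 1001 XOR 1011 = 0010
Remainder = 010 (nonzero — an error is detected).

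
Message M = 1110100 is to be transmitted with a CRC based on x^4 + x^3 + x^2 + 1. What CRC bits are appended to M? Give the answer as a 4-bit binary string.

0000

Append 4 zeros: 11101000000. Divide by 11101 (XOR where the leading bit is 1):
  pos 0: 11101 XOR 11101 = 00000
Remainder (last 4 bits) = 0000. This is the CRC / FCS.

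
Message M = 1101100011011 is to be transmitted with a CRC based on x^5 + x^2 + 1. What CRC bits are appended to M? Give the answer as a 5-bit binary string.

Append 5 zeros: 110110001101100000. Divide by 100101 (XOR where the leading bit is 1):
  pos 0: 110110 XOR 100101 = 010011
  pos 1: 100110 XOR 100101 = 000011
  pos 5: 110110 XOR 100101 = 010011
  pos 6: 100111 XOR 100101 = 000010
  pos 10: 101000 XOR 100101 = 001101
  pos 12: 110100 XOR 100101 = 010001
Remainder (last 5 bits) = 10001. This is the CRC / FCS.

10001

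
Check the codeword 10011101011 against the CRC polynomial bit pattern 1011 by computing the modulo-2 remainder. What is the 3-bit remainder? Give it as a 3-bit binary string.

000

Modulo-2 division of 10011101011 by 1011:
  pos 0: 1001 XOR 1011 = 0010
  pos 2: 1011 XOR 1011 = 0000
  pos 7: 1011 XOR 1011 = 0000
Remainder = 000 (zero — the frame passes the CRC check).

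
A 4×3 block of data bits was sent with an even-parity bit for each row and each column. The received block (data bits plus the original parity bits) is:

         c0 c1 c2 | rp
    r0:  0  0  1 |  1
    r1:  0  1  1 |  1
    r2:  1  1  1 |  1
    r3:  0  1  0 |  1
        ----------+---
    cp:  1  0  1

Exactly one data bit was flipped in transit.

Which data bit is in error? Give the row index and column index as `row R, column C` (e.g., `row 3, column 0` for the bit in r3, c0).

Recompute each row's even parity and compare to rp:
  r0: data parity 1, sent rp 1 → ok
  r1: data parity 0, sent rp 1 → mismatch
  r2: data parity 1, sent rp 1 → ok
  r3: data parity 1, sent rp 1 → ok
Recompute each column's even parity and compare to cp:
  c0: data parity 1, sent cp 1 → ok
  c1: data parity 1, sent cp 0 → mismatch
  c2: data parity 1, sent cp 1 → ok
Exactly one row (r1) and one column (c1) fail → the flipped bit is at their intersection.

row 1, column 1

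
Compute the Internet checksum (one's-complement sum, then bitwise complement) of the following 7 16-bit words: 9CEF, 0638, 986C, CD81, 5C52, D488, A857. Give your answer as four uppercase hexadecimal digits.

1DB7

One's-complement addition (fold any carry out of bit 15 back into bit 0):
  0x9CEF + 0x0638 = 0x0A327
  0xA327 + 0x986C = 0x13B93 → wrap carry → 0x3B94
  0x3B94 + 0xCD81 = 0x10915 → wrap carry → 0x0916
  0x0916 + 0x5C52 = 0x06568
  0x6568 + 0xD488 = 0x139F0 → wrap carry → 0x39F1
  0x39F1 + 0xA857 = 0x0E248
One's-complement sum = 0xE248.
Checksum = ~0xE248 & 0xFFFF = 0x1DB7.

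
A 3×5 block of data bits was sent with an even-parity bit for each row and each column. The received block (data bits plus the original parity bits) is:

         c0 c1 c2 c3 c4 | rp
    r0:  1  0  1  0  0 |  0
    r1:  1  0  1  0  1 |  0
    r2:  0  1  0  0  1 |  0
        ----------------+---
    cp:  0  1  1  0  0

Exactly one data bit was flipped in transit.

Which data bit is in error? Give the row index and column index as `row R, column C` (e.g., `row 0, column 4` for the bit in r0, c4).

Recompute each row's even parity and compare to rp:
  r0: data parity 0, sent rp 0 → ok
  r1: data parity 1, sent rp 0 → mismatch
  r2: data parity 0, sent rp 0 → ok
Recompute each column's even parity and compare to cp:
  c0: data parity 0, sent cp 0 → ok
  c1: data parity 1, sent cp 1 → ok
  c2: data parity 0, sent cp 1 → mismatch
  c3: data parity 0, sent cp 0 → ok
  c4: data parity 0, sent cp 0 → ok
Exactly one row (r1) and one column (c2) fail → the flipped bit is at their intersection.

row 1, column 2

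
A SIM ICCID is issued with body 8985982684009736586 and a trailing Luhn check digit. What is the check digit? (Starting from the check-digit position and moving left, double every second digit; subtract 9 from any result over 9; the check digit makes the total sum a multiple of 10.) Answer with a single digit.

Partial digits right→left: 6 8 5 6 3 7 9 0 0 4 8 6 2 8 9 5 8 9 8
Double every second digit counting from the check-digit position (so the 1st, 3rd, 5th, ... of the partial from the right).
  doubled (with −9 where >9): 3 1 6 9 0 7 4 9 7 7 → sum 53
  kept as-is: 8 6 7 0 4 6 8 5 9 → sum 53
Total = 53 + 53 = 106.
Check digit = (10 − (106 mod 10)) mod 10 = 4.

4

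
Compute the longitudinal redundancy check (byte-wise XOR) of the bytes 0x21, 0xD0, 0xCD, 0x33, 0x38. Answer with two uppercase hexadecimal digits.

XOR the bytes together:
  start with 0x21
  0x21 ⊕ 0xD0 = 0xF1
  0xF1 ⊕ 0xCD = 0x3C
  0x3C ⊕ 0x33 = 0x0F
  0x0F ⊕ 0x38 = 0x37

37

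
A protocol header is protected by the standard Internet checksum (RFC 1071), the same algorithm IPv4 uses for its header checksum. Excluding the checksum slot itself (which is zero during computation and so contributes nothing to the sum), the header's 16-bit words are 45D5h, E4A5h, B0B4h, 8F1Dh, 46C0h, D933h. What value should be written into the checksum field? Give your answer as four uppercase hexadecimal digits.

One's-complement addition (fold any carry out of bit 15 back into bit 0):
  0x45D5 + 0xE4A5 = 0x12A7A → wrap carry → 0x2A7B
  0x2A7B + 0xB0B4 = 0x0DB2F
  0xDB2F + 0x8F1D = 0x16A4C → wrap carry → 0x6A4D
  0x6A4D + 0x46C0 = 0x0B10D
  0xB10D + 0xD933 = 0x18A40 → wrap carry → 0x8A41
One's-complement sum = 0x8A41.
Checksum = ~0x8A41 & 0xFFFF = 0x75BE.

75BE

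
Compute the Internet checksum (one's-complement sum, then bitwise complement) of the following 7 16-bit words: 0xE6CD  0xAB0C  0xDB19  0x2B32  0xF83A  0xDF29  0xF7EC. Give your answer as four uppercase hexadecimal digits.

9887

One's-complement addition (fold any carry out of bit 15 back into bit 0):
  0xE6CD + 0xAB0C = 0x191D9 → wrap carry → 0x91DA
  0x91DA + 0xDB19 = 0x16CF3 → wrap carry → 0x6CF4
  0x6CF4 + 0x2B32 = 0x09826
  0x9826 + 0xF83A = 0x19060 → wrap carry → 0x9061
  0x9061 + 0xDF29 = 0x16F8A → wrap carry → 0x6F8B
  0x6F8B + 0xF7EC = 0x16777 → wrap carry → 0x6778
One's-complement sum = 0x6778.
Checksum = ~0x6778 & 0xFFFF = 0x9887.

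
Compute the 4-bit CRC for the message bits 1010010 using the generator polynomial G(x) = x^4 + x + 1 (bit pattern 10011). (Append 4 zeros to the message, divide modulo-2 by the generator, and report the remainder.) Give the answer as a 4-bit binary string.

0100

Append 4 zeros: 10100100000. Divide by 10011 (XOR where the leading bit is 1):
  pos 0: 10100 XOR 10011 = 00111
  pos 2: 11110 XOR 10011 = 01101
  pos 3: 11010 XOR 10011 = 01001
  pos 4: 10010 XOR 10011 = 00001
Remainder (last 4 bits) = 0100. This is the CRC / FCS.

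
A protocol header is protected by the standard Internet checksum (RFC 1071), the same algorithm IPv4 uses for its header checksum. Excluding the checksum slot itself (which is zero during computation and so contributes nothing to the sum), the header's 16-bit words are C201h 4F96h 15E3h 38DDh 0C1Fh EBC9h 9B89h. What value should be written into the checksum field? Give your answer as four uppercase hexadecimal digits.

0C35

One's-complement addition (fold any carry out of bit 15 back into bit 0):
  0xC201 + 0x4F96 = 0x11197 → wrap carry → 0x1198
  0x1198 + 0x15E3 = 0x0277B
  0x277B + 0x38DD = 0x06058
  0x6058 + 0x0C1F = 0x06C77
  0x6C77 + 0xEBC9 = 0x15840 → wrap carry → 0x5841
  0x5841 + 0x9B89 = 0x0F3CA
One's-complement sum = 0xF3CA.
Checksum = ~0xF3CA & 0xFFFF = 0x0C35.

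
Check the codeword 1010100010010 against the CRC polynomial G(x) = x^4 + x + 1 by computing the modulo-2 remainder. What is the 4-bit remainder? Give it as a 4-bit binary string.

Modulo-2 division of 1010100010010 by 10011:
  pos 0: 10101 XOR 10011 = 00110
  pos 2: 11000 XOR 10011 = 01011
  pos 3: 10110 XOR 10011 = 00101
  pos 5: 10110 XOR 10011 = 00101
  pos 7: 10101 XOR 10011 = 00110
Remainder = 1100 (nonzero — an error is detected).

1100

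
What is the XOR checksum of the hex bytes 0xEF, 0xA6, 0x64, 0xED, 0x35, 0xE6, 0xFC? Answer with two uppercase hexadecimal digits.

EF

XOR the bytes together:
  start with 0xEF
  0xEF ⊕ 0xA6 = 0x49
  0x49 ⊕ 0x64 = 0x2D
  0x2D ⊕ 0xED = 0xC0
  0xC0 ⊕ 0x35 = 0xF5
  0xF5 ⊕ 0xE6 = 0x13
  0x13 ⊕ 0xFC = 0xEF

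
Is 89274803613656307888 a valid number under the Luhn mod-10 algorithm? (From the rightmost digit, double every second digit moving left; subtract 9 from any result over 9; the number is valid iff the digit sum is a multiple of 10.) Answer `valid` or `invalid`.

From the right, keep odd positions and double even positions (subtract 9 from any doubled value over 9):
  doubled (positions 2,4,...): 7 5 6 1 6 3 0 8 4 7 → sum 47
  kept (positions 1,3,...): 8 8 0 6 6 1 3 8 7 9 → sum 56
Total = 103.
103 mod 10 = 3, so the number is invalid.

invalid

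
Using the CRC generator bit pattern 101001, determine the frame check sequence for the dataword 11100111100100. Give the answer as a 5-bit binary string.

10111

Append 5 zeros: 1110011110010000000. Divide by 101001 (XOR where the leading bit is 1):
  pos 0: 111001 XOR 101001 = 010000
  pos 1: 100001 XOR 101001 = 001000
  pos 3: 100011 XOR 101001 = 001010
  pos 5: 101000 XOR 101001 = 000001
  pos 10: 110000 XOR 101001 = 011001
  pos 11: 110010 XOR 101001 = 011011
  pos 12: 110110 XOR 101001 = 011111
  pos 13: 111110 XOR 101001 = 010111
Remainder (last 5 bits) = 10111. This is the CRC / FCS.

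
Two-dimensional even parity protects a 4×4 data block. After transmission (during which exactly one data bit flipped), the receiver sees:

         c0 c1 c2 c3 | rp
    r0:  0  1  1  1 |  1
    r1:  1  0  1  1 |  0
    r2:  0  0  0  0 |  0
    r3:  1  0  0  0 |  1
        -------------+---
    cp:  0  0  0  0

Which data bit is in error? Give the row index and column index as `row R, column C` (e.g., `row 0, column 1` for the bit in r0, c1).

Recompute each row's even parity and compare to rp:
  r0: data parity 1, sent rp 1 → ok
  r1: data parity 1, sent rp 0 → mismatch
  r2: data parity 0, sent rp 0 → ok
  r3: data parity 1, sent rp 1 → ok
Recompute each column's even parity and compare to cp:
  c0: data parity 0, sent cp 0 → ok
  c1: data parity 1, sent cp 0 → mismatch
  c2: data parity 0, sent cp 0 → ok
  c3: data parity 0, sent cp 0 → ok
Exactly one row (r1) and one column (c1) fail → the flipped bit is at their intersection.

row 1, column 1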